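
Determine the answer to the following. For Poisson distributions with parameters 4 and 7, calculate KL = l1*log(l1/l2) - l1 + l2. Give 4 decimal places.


KL divergence for Poisson:
KL = l1*log(l1/l2) - l1 + l2.
l1 = 4, l2 = 7.
log(4/7) = -0.559616.
l1*log(l1/l2) = 4 * -0.559616 = -2.238463.
KL = -2.238463 - 4 + 7 = 0.7615

0.7615


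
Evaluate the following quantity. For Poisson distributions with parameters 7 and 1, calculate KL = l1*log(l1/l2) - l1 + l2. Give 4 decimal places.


KL divergence for Poisson:
KL = l1*log(l1/l2) - l1 + l2.
l1 = 7, l2 = 1.
log(7/1) = 1.94591.
l1*log(l1/l2) = 7 * 1.94591 = 13.621371.
KL = 13.621371 - 7 + 1 = 7.6214

7.6214


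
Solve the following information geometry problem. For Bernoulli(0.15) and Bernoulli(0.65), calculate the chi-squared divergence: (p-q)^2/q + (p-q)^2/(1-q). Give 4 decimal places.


Chi-squared divergence between Bernoulli distributions:
chi^2 = (p-q)^2/q + (p-q)^2/(1-q).
p = 0.15, q = 0.65, p-q = -0.5.
(p-q)^2 = 0.25.
term1 = 0.25/0.65 = 0.384615.
term2 = 0.25/0.35 = 0.714286.
chi^2 = 0.384615 + 0.714286 = 1.0989

1.0989


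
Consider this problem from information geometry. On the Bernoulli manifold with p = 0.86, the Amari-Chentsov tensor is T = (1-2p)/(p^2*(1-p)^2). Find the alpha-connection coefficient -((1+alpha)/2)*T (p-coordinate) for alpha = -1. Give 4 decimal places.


Skewness (Amari-Chentsov) tensor: T = (1-2p)/(p^2*(1-p)^2).
p = 0.86, 1-2p = -0.72, p^2 = 0.7396, (1-p)^2 = 0.0196.
T = -0.72/(0.7396 * 0.0196) = -49.668326.
In the p-coordinate, Gamma^(alpha) = Gamma^(0) - (alpha/2)*T with Gamma^(0) = (1/2)*g'(p) = -T/2,
so Gamma^(alpha) = -((1+alpha)/2)*T.
alpha = -1, -(1+alpha)/2 = 0.0.
Gamma = 0.0 * -49.668326 = 0.0000

0.0000


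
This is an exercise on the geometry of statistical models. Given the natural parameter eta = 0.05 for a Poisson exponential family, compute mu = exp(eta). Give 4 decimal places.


Expectation parameter for Poisson exponential family:
mu = exp(eta).
eta = 0.05.
mu = exp(0.05) = 1.0513

1.0513


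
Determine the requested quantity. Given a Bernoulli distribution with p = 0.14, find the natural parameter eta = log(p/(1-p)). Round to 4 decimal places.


Natural parameter for Bernoulli: eta = log(p/(1-p)).
p = 0.14, 1-p = 0.86.
p/(1-p) = 0.162791.
eta = log(0.162791) = -1.8153

-1.8153


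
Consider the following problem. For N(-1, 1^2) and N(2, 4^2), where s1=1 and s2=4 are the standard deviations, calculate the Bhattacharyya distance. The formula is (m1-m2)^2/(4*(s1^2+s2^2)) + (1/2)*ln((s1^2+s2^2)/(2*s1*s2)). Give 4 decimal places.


Bhattacharyya distance between two Gaussians:
DB = (m1-m2)^2/(4*(s1^2+s2^2)) + (1/2)*ln((s1^2+s2^2)/(2*s1*s2)).
(m1-m2)^2 = (-3)^2 = 9.
s1^2+s2^2 = 1 + 16 = 17.
term1 = 9/68 = 0.132353.
term2 = 0.5*ln(17/8.0) = 0.376886.
DB = 0.132353 + 0.376886 = 0.5092

0.5092


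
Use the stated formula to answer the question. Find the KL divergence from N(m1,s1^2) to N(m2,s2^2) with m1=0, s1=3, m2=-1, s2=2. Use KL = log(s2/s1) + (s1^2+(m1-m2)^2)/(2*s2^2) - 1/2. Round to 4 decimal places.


KL divergence between normal distributions:
KL = log(s2/s1) + (s1^2 + (m1-m2)^2)/(2*s2^2) - 1/2.
log(2/3) = -0.405465.
(3^2 + (0--1)^2)/(2*2^2) = (9 + 1)/8 = 1.25.
KL = -0.405465 + 1.25 - 0.5 = 0.3445

0.3445


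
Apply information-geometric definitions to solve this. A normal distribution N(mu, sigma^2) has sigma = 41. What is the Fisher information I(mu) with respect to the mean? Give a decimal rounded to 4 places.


The Fisher information for the mean of a normal distribution is I(mu) = 1/sigma^2.
sigma = 41, so sigma^2 = 1681.
I(mu) = 1/1681 = 0.0006

0.0006


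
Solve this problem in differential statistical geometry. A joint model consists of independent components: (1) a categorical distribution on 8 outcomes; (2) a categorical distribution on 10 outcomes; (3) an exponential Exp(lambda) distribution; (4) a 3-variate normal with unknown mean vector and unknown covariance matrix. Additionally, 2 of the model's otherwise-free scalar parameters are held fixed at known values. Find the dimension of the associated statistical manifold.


The dimension of a statistical manifold equals the number of free
(independent) real parameters of the model. For a product of independent
blocks the parameter counts add.
- categorical on 8 outcomes (probabilities sum to 1): 8-1 = 7.
- categorical on 10 outcomes (probabilities sum to 1): 10-1 = 9.
- exponential (lambda): 1.
- 3-variate normal: 3 (mean) + 3*4/2 = 6 (symmetric covariance) = 9.
Total = 7 + 9 + 1 + 9 = 26.
2 parameter(s) fixed at known values: 26 - 2 = 24.
Dimension = 24

24


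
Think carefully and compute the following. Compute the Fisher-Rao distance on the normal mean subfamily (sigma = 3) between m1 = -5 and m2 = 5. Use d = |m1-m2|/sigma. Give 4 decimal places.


On the fixed-variance normal subfamily, geodesic distance = |m1-m2|/sigma.
|-5 - 5| = 10.
sigma = 3.
d = 10/3 = 3.3333

3.3333


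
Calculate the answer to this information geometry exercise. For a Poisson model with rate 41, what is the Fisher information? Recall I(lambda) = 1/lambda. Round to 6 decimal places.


Fisher information for Poisson: I(lambda) = 1/lambda.
lambda = 41.
I(lambda) = 1/41 = 0.024390

0.024390


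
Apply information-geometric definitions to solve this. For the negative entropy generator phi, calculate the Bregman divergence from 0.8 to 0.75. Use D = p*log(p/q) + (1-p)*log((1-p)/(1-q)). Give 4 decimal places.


Bregman divergence with negative entropy generator:
D = p*log(p/q) + (1-p)*log((1-p)/(1-q)).
p = 0.8, q = 0.75.
p*log(p/q) = 0.8*log(0.8/0.75) = 0.051631.
(1-p)*log((1-p)/(1-q)) = 0.2*log(0.2/0.25) = -0.044629.
D = 0.051631 + -0.044629 = 0.0070

0.0070


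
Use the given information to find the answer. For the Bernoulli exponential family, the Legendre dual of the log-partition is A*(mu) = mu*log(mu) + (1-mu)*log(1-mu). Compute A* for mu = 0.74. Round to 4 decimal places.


Legendre transform for Bernoulli:
A*(mu) = mu*log(mu) + (1-mu)*log(1-mu).
mu = 0.74, 1-mu = 0.26.
mu*log(mu) = 0.74*log(0.74) = -0.222818.
(1-mu)*log(1-mu) = 0.26*log(0.26) = -0.350239.
A* = -0.222818 + -0.350239 = -0.5731

-0.5731


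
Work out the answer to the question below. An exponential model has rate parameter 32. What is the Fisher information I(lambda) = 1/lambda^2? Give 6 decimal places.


Fisher information for exponential: I(lambda) = 1/lambda^2.
lambda = 32, lambda^2 = 1024.
I = 1/1024 = 0.000977

0.000977


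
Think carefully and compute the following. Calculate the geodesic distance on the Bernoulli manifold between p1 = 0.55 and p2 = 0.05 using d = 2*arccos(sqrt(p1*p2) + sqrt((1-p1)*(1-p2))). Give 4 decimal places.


Geodesic distance on Bernoulli manifold:
d(p1,p2) = 2*arccos(sqrt(p1*p2) + sqrt((1-p1)*(1-p2))).
sqrt(p1*p2) = sqrt(0.55*0.05) = 0.165831.
sqrt((1-p1)*(1-p2)) = sqrt(0.45*0.95) = 0.653835.
arg = 0.165831 + 0.653835 = 0.819666.
d = 2*arccos(0.819666) = 1.2199

1.2199


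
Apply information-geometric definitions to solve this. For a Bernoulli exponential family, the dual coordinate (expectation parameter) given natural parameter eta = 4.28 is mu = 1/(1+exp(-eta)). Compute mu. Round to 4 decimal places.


Dual coordinate (expectation parameter) for Bernoulli:
mu = 1/(1+exp(-eta)).
eta = 4.28.
exp(-eta) = exp(-4.28) = 0.013843.
mu = 1/(1+0.013843) = 0.9863

0.9863


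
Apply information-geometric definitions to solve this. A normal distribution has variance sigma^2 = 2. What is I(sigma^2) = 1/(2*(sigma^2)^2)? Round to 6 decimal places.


Fisher information for variance: I(sigma^2) = 1/(2*sigma^4).
sigma^2 = 2, so sigma^4 = 4.
I = 1/(2*4) = 1/8 = 0.125000

0.125000


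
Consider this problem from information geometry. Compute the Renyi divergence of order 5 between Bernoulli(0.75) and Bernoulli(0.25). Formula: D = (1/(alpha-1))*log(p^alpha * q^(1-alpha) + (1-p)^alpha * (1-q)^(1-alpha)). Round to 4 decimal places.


Renyi divergence of order alpha between Bernoulli distributions:
D = (1/(alpha-1))*log(p^alpha * q^(1-alpha) + (1-p)^alpha * (1-q)^(1-alpha)).
alpha = 5, p = 0.75, q = 0.25.
p^alpha * q^(1-alpha) = 0.75^5 * 0.25^-4 = 60.75.
(1-p)^alpha * (1-q)^(1-alpha) = 0.25^5 * 0.75^-4 = 0.003086.
sum = 60.75 + 0.003086 = 60.753086.
D = (1/4)*log(60.753086) = 1.0267

1.0267


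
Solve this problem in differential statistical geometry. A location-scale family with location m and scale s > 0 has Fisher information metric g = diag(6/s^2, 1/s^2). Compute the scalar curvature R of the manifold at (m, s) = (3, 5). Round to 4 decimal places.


The metric has the form g = (A dm^2 + B ds^2)/s^2 with A = 6, B = 1.
Substitute u = sqrt(A/B)*m: g = B*(du^2 + ds^2)/s^2, i.e. B times the
Poincare upper half-plane metric, which has constant Gaussian curvature -1.
Scaling a 2D metric by a constant c divides the Gaussian curvature by c,
so K = -1/B = -1/(1) = -1.0000 everywhere (the point (m, s) = (3, 5) is irrelevant:
the curvature is constant).
Scalar curvature in dimension 2: R = 2K = -2/(1) = -2.0000.

-2.0000


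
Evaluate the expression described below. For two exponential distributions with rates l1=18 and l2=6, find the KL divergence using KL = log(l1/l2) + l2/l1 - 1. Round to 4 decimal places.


KL divergence for exponential family:
KL = log(l1/l2) + l2/l1 - 1.
log(18/6) = 1.098612.
6/18 = 0.333333.
KL = 1.098612 + 0.333333 - 1 = 0.4319

0.4319


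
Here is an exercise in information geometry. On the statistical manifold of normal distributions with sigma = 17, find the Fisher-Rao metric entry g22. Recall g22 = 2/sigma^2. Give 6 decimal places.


For the 2-parameter normal family, the Fisher metric has:
  g11 = 1/sigma^2, g22 = 2/sigma^2.
sigma = 17, sigma^2 = 289.
g22 = 0.006920

0.006920


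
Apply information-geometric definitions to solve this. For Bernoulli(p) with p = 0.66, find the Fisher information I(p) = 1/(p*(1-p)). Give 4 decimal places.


For Bernoulli(p), Fisher information is I(p) = 1/(p*(1-p)).
p = 0.66, 1-p = 0.34.
p*(1-p) = 0.2244.
I(p) = 1/0.2244 = 4.4563

4.4563


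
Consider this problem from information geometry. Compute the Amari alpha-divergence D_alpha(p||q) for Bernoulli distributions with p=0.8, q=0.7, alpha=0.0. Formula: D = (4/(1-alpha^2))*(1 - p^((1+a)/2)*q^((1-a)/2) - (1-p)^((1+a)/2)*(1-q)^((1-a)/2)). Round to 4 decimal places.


Amari alpha-divergence:
D = (4/(1-alpha^2))*(1 - p^((1+a)/2)*q^((1-a)/2) - (1-p)^((1+a)/2)*(1-q)^((1-a)/2)).
alpha = 0.0, p = 0.8, q = 0.7.
e1 = (1+alpha)/2 = 0.5, e2 = (1-alpha)/2 = 0.5.
t1 = p^e1 * q^e2 = 0.8^0.5 * 0.7^0.5 = 0.748331.
t2 = (1-p)^e1 * (1-q)^e2 = 0.2^0.5 * 0.3^0.5 = 0.244949.
4/(1-alpha^2) = 4.0.
D = 4.0*(1 - 0.748331 - 0.244949) = 0.0269

0.0269


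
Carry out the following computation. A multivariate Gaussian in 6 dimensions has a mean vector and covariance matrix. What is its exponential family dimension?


Exponential family dimension calculation:
For 6-dim MVN: mean has 6 params, covariance has 6*7/2 = 21 unique entries.
Total dim = 6 + 21 = 27.

27


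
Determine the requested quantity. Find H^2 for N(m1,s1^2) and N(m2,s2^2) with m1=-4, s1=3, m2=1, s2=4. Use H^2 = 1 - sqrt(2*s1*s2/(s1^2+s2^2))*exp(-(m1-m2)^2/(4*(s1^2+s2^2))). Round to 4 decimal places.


Squared Hellinger distance for Gaussians:
H^2 = 1 - sqrt(2*s1*s2/(s1^2+s2^2)) * exp(-(m1-m2)^2/(4*(s1^2+s2^2))).
s1^2 = 9, s2^2 = 16, s1^2+s2^2 = 25.
sqrt(2*3*4/(25)) = 0.979796.
(m1-m2)^2 = (-5)^2 = 25.
exp(-25/(4*25)) = exp(-0.25) = 0.778801.
H^2 = 1 - 0.979796*0.778801 = 0.2369

0.2369


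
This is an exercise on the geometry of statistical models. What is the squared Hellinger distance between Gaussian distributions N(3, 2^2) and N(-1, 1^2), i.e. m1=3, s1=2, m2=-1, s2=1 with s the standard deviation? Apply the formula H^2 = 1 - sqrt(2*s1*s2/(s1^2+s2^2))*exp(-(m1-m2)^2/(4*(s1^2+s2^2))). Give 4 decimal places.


Squared Hellinger distance for Gaussians:
H^2 = 1 - sqrt(2*s1*s2/(s1^2+s2^2)) * exp(-(m1-m2)^2/(4*(s1^2+s2^2))).
s1^2 = 4, s2^2 = 1, s1^2+s2^2 = 5.
sqrt(2*2*1/(5)) = 0.894427.
(m1-m2)^2 = (4)^2 = 16.
exp(-16/(4*5)) = exp(-0.8) = 0.449329.
H^2 = 1 - 0.894427*0.449329 = 0.5981

0.5981


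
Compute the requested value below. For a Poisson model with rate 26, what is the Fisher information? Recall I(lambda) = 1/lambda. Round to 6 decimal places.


Fisher information for Poisson: I(lambda) = 1/lambda.
lambda = 26.
I(lambda) = 1/26 = 0.038462

0.038462


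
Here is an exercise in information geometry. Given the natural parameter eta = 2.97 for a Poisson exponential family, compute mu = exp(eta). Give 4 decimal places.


Expectation parameter for Poisson exponential family:
mu = exp(eta).
eta = 2.97.
mu = exp(2.97) = 19.4919

19.4919


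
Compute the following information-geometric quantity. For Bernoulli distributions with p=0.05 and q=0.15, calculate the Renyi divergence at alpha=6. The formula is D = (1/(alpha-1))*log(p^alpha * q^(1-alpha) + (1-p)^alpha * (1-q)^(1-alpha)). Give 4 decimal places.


Renyi divergence of order alpha between Bernoulli distributions:
D = (1/(alpha-1))*log(p^alpha * q^(1-alpha) + (1-p)^alpha * (1-q)^(1-alpha)).
alpha = 6, p = 0.05, q = 0.15.
p^alpha * q^(1-alpha) = 0.05^6 * 0.15^-5 = 0.000206.
(1-p)^alpha * (1-q)^(1-alpha) = 0.95^6 * 0.85^-5 = 1.656712.
sum = 0.000206 + 1.656712 = 1.656918.
D = (1/5)*log(1.656918) = 0.1010

0.1010


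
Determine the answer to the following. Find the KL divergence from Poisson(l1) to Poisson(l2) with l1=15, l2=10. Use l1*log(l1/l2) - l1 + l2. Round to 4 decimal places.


KL divergence for Poisson:
KL = l1*log(l1/l2) - l1 + l2.
l1 = 15, l2 = 10.
log(15/10) = 0.405465.
l1*log(l1/l2) = 15 * 0.405465 = 6.081977.
KL = 6.081977 - 15 + 10 = 1.0820

1.0820


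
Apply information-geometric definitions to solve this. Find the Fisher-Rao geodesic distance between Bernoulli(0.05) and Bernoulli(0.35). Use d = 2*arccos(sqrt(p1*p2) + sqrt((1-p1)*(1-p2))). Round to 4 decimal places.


Geodesic distance on Bernoulli manifold:
d(p1,p2) = 2*arccos(sqrt(p1*p2) + sqrt((1-p1)*(1-p2))).
sqrt(p1*p2) = sqrt(0.05*0.35) = 0.132288.
sqrt((1-p1)*(1-p2)) = sqrt(0.95*0.65) = 0.785812.
arg = 0.132288 + 0.785812 = 0.918099.
d = 2*arccos(0.918099) = 0.8151

0.8151


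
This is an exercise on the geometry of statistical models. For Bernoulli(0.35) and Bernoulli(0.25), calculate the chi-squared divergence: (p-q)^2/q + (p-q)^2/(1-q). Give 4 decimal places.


Chi-squared divergence between Bernoulli distributions:
chi^2 = (p-q)^2/q + (p-q)^2/(1-q).
p = 0.35, q = 0.25, p-q = 0.1.
(p-q)^2 = 0.01.
term1 = 0.01/0.25 = 0.04.
term2 = 0.01/0.75 = 0.013333.
chi^2 = 0.04 + 0.013333 = 0.0533

0.0533


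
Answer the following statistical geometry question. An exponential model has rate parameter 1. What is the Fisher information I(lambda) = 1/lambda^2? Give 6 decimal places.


Fisher information for exponential: I(lambda) = 1/lambda^2.
lambda = 1, lambda^2 = 1.
I = 1/1 = 1.000000

1.000000


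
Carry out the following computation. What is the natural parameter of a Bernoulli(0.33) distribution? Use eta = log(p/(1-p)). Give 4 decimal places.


Natural parameter for Bernoulli: eta = log(p/(1-p)).
p = 0.33, 1-p = 0.67.
p/(1-p) = 0.492537.
eta = log(0.492537) = -0.7082

-0.7082


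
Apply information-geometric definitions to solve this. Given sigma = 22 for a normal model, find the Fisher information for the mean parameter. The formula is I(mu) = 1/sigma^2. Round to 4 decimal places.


The Fisher information for the mean of a normal distribution is I(mu) = 1/sigma^2.
sigma = 22, so sigma^2 = 484.
I(mu) = 1/484 = 0.0021

0.0021


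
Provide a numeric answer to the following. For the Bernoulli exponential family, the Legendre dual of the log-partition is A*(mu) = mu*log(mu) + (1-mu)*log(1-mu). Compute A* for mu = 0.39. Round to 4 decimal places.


Legendre transform for Bernoulli:
A*(mu) = mu*log(mu) + (1-mu)*log(1-mu).
mu = 0.39, 1-mu = 0.61.
mu*log(mu) = 0.39*log(0.39) = -0.367227.
(1-mu)*log(1-mu) = 0.61*log(0.61) = -0.301521.
A* = -0.367227 + -0.301521 = -0.6687

-0.6687


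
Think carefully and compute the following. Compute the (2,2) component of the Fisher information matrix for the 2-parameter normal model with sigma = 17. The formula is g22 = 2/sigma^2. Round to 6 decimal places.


For the 2-parameter normal family, the Fisher metric has:
  g11 = 1/sigma^2, g22 = 2/sigma^2.
sigma = 17, sigma^2 = 289.
g22 = 0.006920

0.006920


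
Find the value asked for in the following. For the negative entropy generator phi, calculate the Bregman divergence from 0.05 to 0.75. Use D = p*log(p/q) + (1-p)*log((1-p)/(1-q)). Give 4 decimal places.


Bregman divergence with negative entropy generator:
D = p*log(p/q) + (1-p)*log((1-p)/(1-q)).
p = 0.05, q = 0.75.
p*log(p/q) = 0.05*log(0.05/0.75) = -0.135403.
(1-p)*log((1-p)/(1-q)) = 0.95*log(0.95/0.25) = 1.268251.
D = -0.135403 + 1.268251 = 1.1328

1.1328


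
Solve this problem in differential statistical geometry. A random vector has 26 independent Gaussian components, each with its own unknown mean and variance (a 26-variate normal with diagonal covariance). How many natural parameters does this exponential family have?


Exponential family dimension calculation:
Each univariate normal has two natural parameters (mu/sigma^2 and -1/(2 sigma^2)).
With 26 independent components, dim = 2 * 26 = 52.

52


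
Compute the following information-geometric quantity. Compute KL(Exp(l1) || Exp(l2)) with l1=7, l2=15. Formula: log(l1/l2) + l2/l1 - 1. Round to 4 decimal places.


KL divergence for exponential family:
KL = log(l1/l2) + l2/l1 - 1.
log(7/15) = -0.76214.
15/7 = 2.142857.
KL = -0.76214 + 2.142857 - 1 = 0.3807

0.3807


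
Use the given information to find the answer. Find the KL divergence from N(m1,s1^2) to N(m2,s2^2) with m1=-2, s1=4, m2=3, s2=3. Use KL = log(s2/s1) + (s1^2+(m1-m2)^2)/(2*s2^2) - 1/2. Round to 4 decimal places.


KL divergence between normal distributions:
KL = log(s2/s1) + (s1^2 + (m1-m2)^2)/(2*s2^2) - 1/2.
log(3/4) = -0.287682.
(4^2 + (-2-3)^2)/(2*3^2) = (16 + 25)/18 = 2.277778.
KL = -0.287682 + 2.277778 - 0.5 = 1.4901

1.4901


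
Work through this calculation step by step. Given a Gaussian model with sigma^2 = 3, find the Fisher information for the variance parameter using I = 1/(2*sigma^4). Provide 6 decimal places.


Fisher information for variance: I(sigma^2) = 1/(2*sigma^4).
sigma^2 = 3, so sigma^4 = 9.
I = 1/(2*9) = 1/18 = 0.055556

0.055556


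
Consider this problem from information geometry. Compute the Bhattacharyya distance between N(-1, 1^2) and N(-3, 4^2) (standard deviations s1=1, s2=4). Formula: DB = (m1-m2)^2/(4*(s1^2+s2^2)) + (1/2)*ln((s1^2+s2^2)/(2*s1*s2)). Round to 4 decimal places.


Bhattacharyya distance between two Gaussians:
DB = (m1-m2)^2/(4*(s1^2+s2^2)) + (1/2)*ln((s1^2+s2^2)/(2*s1*s2)).
(m1-m2)^2 = (2)^2 = 4.
s1^2+s2^2 = 1 + 16 = 17.
term1 = 4/68 = 0.058824.
term2 = 0.5*ln(17/8.0) = 0.376886.
DB = 0.058824 + 0.376886 = 0.4357

0.4357


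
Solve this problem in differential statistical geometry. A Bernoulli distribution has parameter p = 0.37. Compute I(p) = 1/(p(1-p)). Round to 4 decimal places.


For Bernoulli(p), Fisher information is I(p) = 1/(p*(1-p)).
p = 0.37, 1-p = 0.63.
p*(1-p) = 0.2331.
I(p) = 1/0.2331 = 4.2900

4.2900


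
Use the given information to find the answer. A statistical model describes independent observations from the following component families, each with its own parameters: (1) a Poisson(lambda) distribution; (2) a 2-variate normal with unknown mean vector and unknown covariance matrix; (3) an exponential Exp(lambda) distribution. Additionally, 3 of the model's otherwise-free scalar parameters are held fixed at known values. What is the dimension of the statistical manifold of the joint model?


The dimension of a statistical manifold equals the number of free
(independent) real parameters of the model. For a product of independent
blocks the parameter counts add.
- Poisson (lambda): 1.
- 2-variate normal: 2 (mean) + 2*3/2 = 3 (symmetric covariance) = 5.
- exponential (lambda): 1.
Total = 1 + 5 + 1 = 7.
3 parameter(s) fixed at known values: 7 - 3 = 4.
Dimension = 4

4


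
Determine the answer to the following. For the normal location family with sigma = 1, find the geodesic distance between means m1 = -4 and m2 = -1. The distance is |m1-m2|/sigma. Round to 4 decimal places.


On the fixed-variance normal subfamily, geodesic distance = |m1-m2|/sigma.
|-4 - -1| = 3.
sigma = 1.
d = 3/1 = 3.0000

3.0000


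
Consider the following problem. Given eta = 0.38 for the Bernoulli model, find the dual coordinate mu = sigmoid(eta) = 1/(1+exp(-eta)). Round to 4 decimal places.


Dual coordinate (expectation parameter) for Bernoulli:
mu = 1/(1+exp(-eta)).
eta = 0.38.
exp(-eta) = exp(-0.38) = 0.683861.
mu = 1/(1+0.683861) = 0.5939

0.5939


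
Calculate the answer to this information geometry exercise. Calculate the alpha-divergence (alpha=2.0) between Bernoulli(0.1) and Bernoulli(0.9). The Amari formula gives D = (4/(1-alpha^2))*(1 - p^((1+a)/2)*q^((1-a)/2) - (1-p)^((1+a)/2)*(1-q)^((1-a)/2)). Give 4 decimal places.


Amari alpha-divergence:
D = (4/(1-alpha^2))*(1 - p^((1+a)/2)*q^((1-a)/2) - (1-p)^((1+a)/2)*(1-q)^((1-a)/2)).
alpha = 2.0, p = 0.1, q = 0.9.
e1 = (1+alpha)/2 = 1.5, e2 = (1-alpha)/2 = -0.5.
t1 = p^e1 * q^e2 = 0.1^1.5 * 0.9^-0.5 = 0.033333.
t2 = (1-p)^e1 * (1-q)^e2 = 0.9^1.5 * 0.1^-0.5 = 2.7.
4/(1-alpha^2) = -1.333333.
D = -1.333333*(1 - 0.033333 - 2.7) = 2.3111

2.3111


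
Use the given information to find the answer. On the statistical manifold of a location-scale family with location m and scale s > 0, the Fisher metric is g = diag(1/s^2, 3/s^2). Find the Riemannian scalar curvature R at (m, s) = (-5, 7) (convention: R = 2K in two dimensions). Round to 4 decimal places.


The metric has the form g = (A dm^2 + B ds^2)/s^2 with A = 1, B = 3.
Substitute u = sqrt(A/B)*m: g = B*(du^2 + ds^2)/s^2, i.e. B times the
Poincare upper half-plane metric, which has constant Gaussian curvature -1.
Scaling a 2D metric by a constant c divides the Gaussian curvature by c,
so K = -1/B = -1/(3) = -0.3333 everywhere (the point (m, s) = (-5, 7) is irrelevant:
the curvature is constant).
Scalar curvature in dimension 2: R = 2K = -2/(3) = -0.6667.

-0.6667


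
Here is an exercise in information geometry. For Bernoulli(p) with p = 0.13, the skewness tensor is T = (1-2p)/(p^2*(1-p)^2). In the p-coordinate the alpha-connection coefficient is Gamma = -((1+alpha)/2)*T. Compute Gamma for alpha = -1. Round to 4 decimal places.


Skewness (Amari-Chentsov) tensor: T = (1-2p)/(p^2*(1-p)^2).
p = 0.13, 1-2p = 0.74, p^2 = 0.0169, (1-p)^2 = 0.7569.
T = 0.74/(0.0169 * 0.7569) = 57.850419.
In the p-coordinate, Gamma^(alpha) = Gamma^(0) - (alpha/2)*T with Gamma^(0) = (1/2)*g'(p) = -T/2,
so Gamma^(alpha) = -((1+alpha)/2)*T.
alpha = -1, -(1+alpha)/2 = 0.0.
Gamma = 0.0 * 57.850419 = 0.0000

0.0000


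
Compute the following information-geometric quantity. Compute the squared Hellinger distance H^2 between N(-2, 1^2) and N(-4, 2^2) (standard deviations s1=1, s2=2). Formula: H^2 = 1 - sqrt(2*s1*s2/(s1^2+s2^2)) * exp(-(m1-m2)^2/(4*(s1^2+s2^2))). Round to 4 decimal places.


Squared Hellinger distance for Gaussians:
H^2 = 1 - sqrt(2*s1*s2/(s1^2+s2^2)) * exp(-(m1-m2)^2/(4*(s1^2+s2^2))).
s1^2 = 1, s2^2 = 4, s1^2+s2^2 = 5.
sqrt(2*1*2/(5)) = 0.894427.
(m1-m2)^2 = (2)^2 = 4.
exp(-4/(4*5)) = exp(-0.2) = 0.818731.
H^2 = 1 - 0.894427*0.818731 = 0.2677

0.2677


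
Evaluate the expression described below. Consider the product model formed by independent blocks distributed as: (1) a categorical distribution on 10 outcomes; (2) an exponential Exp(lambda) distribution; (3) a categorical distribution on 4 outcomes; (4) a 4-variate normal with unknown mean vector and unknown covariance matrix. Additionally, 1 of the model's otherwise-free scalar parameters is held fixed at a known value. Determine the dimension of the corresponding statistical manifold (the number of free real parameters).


The dimension of a statistical manifold equals the number of free
(independent) real parameters of the model. For a product of independent
blocks the parameter counts add.
- categorical on 10 outcomes (probabilities sum to 1): 10-1 = 9.
- exponential (lambda): 1.
- categorical on 4 outcomes (probabilities sum to 1): 4-1 = 3.
- 4-variate normal: 4 (mean) + 4*5/2 = 10 (symmetric covariance) = 14.
Total = 9 + 1 + 3 + 14 = 27.
1 parameter(s) fixed at known values: 27 - 1 = 26.
Dimension = 26

26


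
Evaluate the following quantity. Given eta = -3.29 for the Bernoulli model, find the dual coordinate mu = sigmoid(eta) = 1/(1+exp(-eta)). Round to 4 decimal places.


Dual coordinate (expectation parameter) for Bernoulli:
mu = 1/(1+exp(-eta)).
eta = -3.29.
exp(-eta) = exp(3.29) = 26.842864.
mu = 1/(1+26.842864) = 0.0359

0.0359


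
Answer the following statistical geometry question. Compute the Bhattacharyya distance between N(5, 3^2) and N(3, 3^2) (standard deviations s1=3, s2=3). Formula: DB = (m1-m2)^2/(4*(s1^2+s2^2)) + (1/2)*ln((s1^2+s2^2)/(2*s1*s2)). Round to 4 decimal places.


Bhattacharyya distance between two Gaussians:
DB = (m1-m2)^2/(4*(s1^2+s2^2)) + (1/2)*ln((s1^2+s2^2)/(2*s1*s2)).
(m1-m2)^2 = (2)^2 = 4.
s1^2+s2^2 = 9 + 9 = 18.
term1 = 4/72 = 0.055556.
term2 = 0.5*ln(18/18.0) = 0.0.
DB = 0.055556 + 0.0 = 0.0556

0.0556


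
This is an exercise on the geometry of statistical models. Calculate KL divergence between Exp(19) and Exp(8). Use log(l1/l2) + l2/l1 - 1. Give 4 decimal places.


KL divergence for exponential family:
KL = log(l1/l2) + l2/l1 - 1.
log(19/8) = 0.864997.
8/19 = 0.421053.
KL = 0.864997 + 0.421053 - 1 = 0.2861

0.2861


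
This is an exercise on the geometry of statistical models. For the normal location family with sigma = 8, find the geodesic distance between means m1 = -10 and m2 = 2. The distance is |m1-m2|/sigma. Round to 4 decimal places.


On the fixed-variance normal subfamily, geodesic distance = |m1-m2|/sigma.
|-10 - 2| = 12.
sigma = 8.
d = 12/8 = 1.5000

1.5000


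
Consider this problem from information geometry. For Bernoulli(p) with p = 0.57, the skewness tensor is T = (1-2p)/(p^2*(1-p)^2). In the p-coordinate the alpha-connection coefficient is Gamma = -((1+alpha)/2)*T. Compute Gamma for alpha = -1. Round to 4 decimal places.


Skewness (Amari-Chentsov) tensor: T = (1-2p)/(p^2*(1-p)^2).
p = 0.57, 1-2p = -0.14, p^2 = 0.3249, (1-p)^2 = 0.1849.
T = -0.14/(0.3249 * 0.1849) = -2.330459.
In the p-coordinate, Gamma^(alpha) = Gamma^(0) - (alpha/2)*T with Gamma^(0) = (1/2)*g'(p) = -T/2,
so Gamma^(alpha) = -((1+alpha)/2)*T.
alpha = -1, -(1+alpha)/2 = 0.0.
Gamma = 0.0 * -2.330459 = 0.0000

0.0000


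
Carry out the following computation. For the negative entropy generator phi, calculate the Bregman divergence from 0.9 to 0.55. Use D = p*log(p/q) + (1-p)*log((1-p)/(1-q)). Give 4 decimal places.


Bregman divergence with negative entropy generator:
D = p*log(p/q) + (1-p)*log((1-p)/(1-q)).
p = 0.9, q = 0.55.
p*log(p/q) = 0.9*log(0.9/0.55) = 0.443229.
(1-p)*log((1-p)/(1-q)) = 0.1*log(0.1/0.45) = -0.150408.
D = 0.443229 + -0.150408 = 0.2928

0.2928


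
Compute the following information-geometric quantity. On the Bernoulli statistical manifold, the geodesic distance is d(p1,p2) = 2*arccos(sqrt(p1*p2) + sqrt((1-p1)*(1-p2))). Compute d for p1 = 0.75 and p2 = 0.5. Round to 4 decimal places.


Geodesic distance on Bernoulli manifold:
d(p1,p2) = 2*arccos(sqrt(p1*p2) + sqrt((1-p1)*(1-p2))).
sqrt(p1*p2) = sqrt(0.75*0.5) = 0.612372.
sqrt((1-p1)*(1-p2)) = sqrt(0.25*0.5) = 0.353553.
arg = 0.612372 + 0.353553 = 0.965926.
d = 2*arccos(0.965926) = 0.5236

0.5236


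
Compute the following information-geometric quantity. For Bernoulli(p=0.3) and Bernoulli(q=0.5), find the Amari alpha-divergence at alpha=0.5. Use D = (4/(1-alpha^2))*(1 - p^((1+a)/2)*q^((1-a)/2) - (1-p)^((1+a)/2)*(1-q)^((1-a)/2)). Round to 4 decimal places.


Amari alpha-divergence:
D = (4/(1-alpha^2))*(1 - p^((1+a)/2)*q^((1-a)/2) - (1-p)^((1+a)/2)*(1-q)^((1-a)/2)).
alpha = 0.5, p = 0.3, q = 0.5.
e1 = (1+alpha)/2 = 0.75, e2 = (1-alpha)/2 = 0.25.
t1 = p^e1 * q^e2 = 0.3^0.75 * 0.5^0.25 = 0.340866.
t2 = (1-p)^e1 * (1-q)^e2 = 0.7^0.75 * 0.5^0.25 = 0.643526.
4/(1-alpha^2) = 5.333333.
D = 5.333333*(1 - 0.340866 - 0.643526) = 0.0832

0.0832


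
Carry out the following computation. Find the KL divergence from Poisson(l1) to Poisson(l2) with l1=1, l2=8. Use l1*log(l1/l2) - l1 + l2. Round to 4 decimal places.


KL divergence for Poisson:
KL = l1*log(l1/l2) - l1 + l2.
l1 = 1, l2 = 8.
log(1/8) = -2.079442.
l1*log(l1/l2) = 1 * -2.079442 = -2.079442.
KL = -2.079442 - 1 + 8 = 4.9206

4.9206


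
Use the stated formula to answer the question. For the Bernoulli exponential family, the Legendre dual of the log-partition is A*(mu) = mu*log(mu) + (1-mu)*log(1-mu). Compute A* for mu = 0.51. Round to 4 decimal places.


Legendre transform for Bernoulli:
A*(mu) = mu*log(mu) + (1-mu)*log(1-mu).
mu = 0.51, 1-mu = 0.49.
mu*log(mu) = 0.51*log(0.51) = -0.343406.
(1-mu)*log(1-mu) = 0.49*log(0.49) = -0.349541.
A* = -0.343406 + -0.349541 = -0.6929

-0.6929


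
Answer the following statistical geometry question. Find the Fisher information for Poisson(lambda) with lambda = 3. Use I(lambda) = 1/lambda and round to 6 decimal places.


Fisher information for Poisson: I(lambda) = 1/lambda.
lambda = 3.
I(lambda) = 1/3 = 0.333333

0.333333


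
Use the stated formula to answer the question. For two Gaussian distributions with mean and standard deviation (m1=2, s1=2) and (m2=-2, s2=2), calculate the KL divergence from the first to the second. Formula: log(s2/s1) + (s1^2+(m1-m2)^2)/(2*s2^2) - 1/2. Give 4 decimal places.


KL divergence between normal distributions:
KL = log(s2/s1) + (s1^2 + (m1-m2)^2)/(2*s2^2) - 1/2.
log(2/2) = 0.0.
(2^2 + (2--2)^2)/(2*2^2) = (4 + 16)/8 = 2.5.
KL = 0.0 + 2.5 - 0.5 = 2.0000

2.0000


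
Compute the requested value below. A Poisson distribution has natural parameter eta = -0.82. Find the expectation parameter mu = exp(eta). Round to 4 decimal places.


Expectation parameter for Poisson exponential family:
mu = exp(eta).
eta = -0.82.
mu = exp(-0.82) = 0.4404

0.4404


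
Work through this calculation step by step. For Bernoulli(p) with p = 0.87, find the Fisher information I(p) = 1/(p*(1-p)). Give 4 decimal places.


For Bernoulli(p), Fisher information is I(p) = 1/(p*(1-p)).
p = 0.87, 1-p = 0.13.
p*(1-p) = 0.1131.
I(p) = 1/0.1131 = 8.8417

8.8417


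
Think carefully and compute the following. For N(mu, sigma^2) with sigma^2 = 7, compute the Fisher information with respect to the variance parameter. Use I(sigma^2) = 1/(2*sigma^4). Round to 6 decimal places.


Fisher information for variance: I(sigma^2) = 1/(2*sigma^4).
sigma^2 = 7, so sigma^4 = 49.
I = 1/(2*49) = 1/98 = 0.010204

0.010204


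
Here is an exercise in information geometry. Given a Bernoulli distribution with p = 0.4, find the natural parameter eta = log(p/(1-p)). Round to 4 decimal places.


Natural parameter for Bernoulli: eta = log(p/(1-p)).
p = 0.4, 1-p = 0.6.
p/(1-p) = 0.666667.
eta = log(0.666667) = -0.4055

-0.4055


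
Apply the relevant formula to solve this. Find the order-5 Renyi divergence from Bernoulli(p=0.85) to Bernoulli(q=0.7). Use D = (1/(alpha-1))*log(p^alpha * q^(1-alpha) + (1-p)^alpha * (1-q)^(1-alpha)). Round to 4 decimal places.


Renyi divergence of order alpha between Bernoulli distributions:
D = (1/(alpha-1))*log(p^alpha * q^(1-alpha) + (1-p)^alpha * (1-q)^(1-alpha)).
alpha = 5, p = 0.85, q = 0.7.
p^alpha * q^(1-alpha) = 0.85^5 * 0.7^-4 = 1.848002.
(1-p)^alpha * (1-q)^(1-alpha) = 0.15^5 * 0.3^-4 = 0.009375.
sum = 1.848002 + 0.009375 = 1.857377.
D = (1/4)*log(1.857377) = 0.1548

0.1548


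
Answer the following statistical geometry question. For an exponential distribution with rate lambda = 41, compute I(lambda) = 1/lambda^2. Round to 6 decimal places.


Fisher information for exponential: I(lambda) = 1/lambda^2.
lambda = 41, lambda^2 = 1681.
I = 1/1681 = 0.000595

0.000595


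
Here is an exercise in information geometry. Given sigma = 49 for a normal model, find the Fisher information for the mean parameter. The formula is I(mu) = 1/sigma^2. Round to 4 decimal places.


The Fisher information for the mean of a normal distribution is I(mu) = 1/sigma^2.
sigma = 49, so sigma^2 = 2401.
I(mu) = 1/2401 = 0.0004

0.0004


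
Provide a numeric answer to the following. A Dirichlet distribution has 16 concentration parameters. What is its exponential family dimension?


Exponential family dimension calculation:
Dirichlet with 16 components has 16 natural parameters.

16


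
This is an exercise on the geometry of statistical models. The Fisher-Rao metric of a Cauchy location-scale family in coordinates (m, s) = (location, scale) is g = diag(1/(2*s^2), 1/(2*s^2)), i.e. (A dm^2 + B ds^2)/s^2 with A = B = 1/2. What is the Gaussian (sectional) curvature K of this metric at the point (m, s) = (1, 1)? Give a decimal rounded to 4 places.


The metric has the form g = (A dm^2 + B ds^2)/s^2 with A = 1/2, B = 1/2.
Substitute u = sqrt(A/B)*m: g = B*(du^2 + ds^2)/s^2, i.e. B times the
Poincare upper half-plane metric, which has constant Gaussian curvature -1.
Scaling a 2D metric by a constant c divides the Gaussian curvature by c,
so K = -1/B = -1/(1/2) = -2.0000 everywhere (the point (m, s) = (1, 1) is irrelevant:
the curvature is constant).
The requested Gaussian curvature is K = -2.0000.

-2.0000


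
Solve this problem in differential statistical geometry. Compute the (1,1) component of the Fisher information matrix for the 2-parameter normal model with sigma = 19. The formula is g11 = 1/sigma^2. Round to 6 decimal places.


For the 2-parameter normal family, the Fisher metric has:
  g11 = 1/sigma^2, g22 = 2/sigma^2.
sigma = 19, sigma^2 = 361.
g11 = 0.002770

0.002770


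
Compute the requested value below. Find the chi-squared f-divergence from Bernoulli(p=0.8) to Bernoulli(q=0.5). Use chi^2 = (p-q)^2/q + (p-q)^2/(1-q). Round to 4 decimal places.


Chi-squared divergence between Bernoulli distributions:
chi^2 = (p-q)^2/q + (p-q)^2/(1-q).
p = 0.8, q = 0.5, p-q = 0.3.
(p-q)^2 = 0.09.
term1 = 0.09/0.5 = 0.18.
term2 = 0.09/0.5 = 0.18.
chi^2 = 0.18 + 0.18 = 0.3600

0.3600


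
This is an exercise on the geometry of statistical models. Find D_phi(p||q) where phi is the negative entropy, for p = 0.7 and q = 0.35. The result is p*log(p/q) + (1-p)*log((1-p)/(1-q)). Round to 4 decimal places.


Bregman divergence with negative entropy generator:
D = p*log(p/q) + (1-p)*log((1-p)/(1-q)).
p = 0.7, q = 0.35.
p*log(p/q) = 0.7*log(0.7/0.35) = 0.485203.
(1-p)*log((1-p)/(1-q)) = 0.3*log(0.3/0.65) = -0.231957.
D = 0.485203 + -0.231957 = 0.2532

0.2532


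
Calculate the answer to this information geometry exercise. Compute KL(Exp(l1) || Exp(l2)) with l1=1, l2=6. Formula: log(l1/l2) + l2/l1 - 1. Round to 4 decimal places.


KL divergence for exponential family:
KL = log(l1/l2) + l2/l1 - 1.
log(1/6) = -1.791759.
6/1 = 6.0.
KL = -1.791759 + 6.0 - 1 = 3.2082

3.2082


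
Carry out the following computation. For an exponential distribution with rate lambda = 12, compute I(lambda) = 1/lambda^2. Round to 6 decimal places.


Fisher information for exponential: I(lambda) = 1/lambda^2.
lambda = 12, lambda^2 = 144.
I = 1/144 = 0.006944

0.006944


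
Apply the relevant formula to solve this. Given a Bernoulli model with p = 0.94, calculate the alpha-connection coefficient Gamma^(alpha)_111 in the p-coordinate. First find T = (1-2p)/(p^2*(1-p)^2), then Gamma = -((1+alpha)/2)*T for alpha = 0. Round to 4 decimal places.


Skewness (Amari-Chentsov) tensor: T = (1-2p)/(p^2*(1-p)^2).
p = 0.94, 1-2p = -0.88, p^2 = 0.8836, (1-p)^2 = 0.0036.
T = -0.88/(0.8836 * 0.0036) = -276.646044.
In the p-coordinate, Gamma^(alpha) = Gamma^(0) - (alpha/2)*T with Gamma^(0) = (1/2)*g'(p) = -T/2,
so Gamma^(alpha) = -((1+alpha)/2)*T.
alpha = 0, -(1+alpha)/2 = -0.5.
Gamma = -0.5 * -276.646044 = 138.3230

138.3230


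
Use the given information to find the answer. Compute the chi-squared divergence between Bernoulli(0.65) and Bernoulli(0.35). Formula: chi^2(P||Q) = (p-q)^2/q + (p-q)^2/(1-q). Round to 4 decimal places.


Chi-squared divergence between Bernoulli distributions:
chi^2 = (p-q)^2/q + (p-q)^2/(1-q).
p = 0.65, q = 0.35, p-q = 0.3.
(p-q)^2 = 0.09.
term1 = 0.09/0.35 = 0.257143.
term2 = 0.09/0.65 = 0.138462.
chi^2 = 0.257143 + 0.138462 = 0.3956

0.3956


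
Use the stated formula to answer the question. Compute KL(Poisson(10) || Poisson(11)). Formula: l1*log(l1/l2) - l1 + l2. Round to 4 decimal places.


KL divergence for Poisson:
KL = l1*log(l1/l2) - l1 + l2.
l1 = 10, l2 = 11.
log(10/11) = -0.09531.
l1*log(l1/l2) = 10 * -0.09531 = -0.953102.
KL = -0.953102 - 10 + 11 = 0.0469

0.0469


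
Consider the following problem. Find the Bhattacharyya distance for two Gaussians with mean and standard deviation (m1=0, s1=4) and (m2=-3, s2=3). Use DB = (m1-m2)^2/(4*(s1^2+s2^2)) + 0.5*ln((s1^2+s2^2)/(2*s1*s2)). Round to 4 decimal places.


Bhattacharyya distance between two Gaussians:
DB = (m1-m2)^2/(4*(s1^2+s2^2)) + (1/2)*ln((s1^2+s2^2)/(2*s1*s2)).
(m1-m2)^2 = (3)^2 = 9.
s1^2+s2^2 = 16 + 9 = 25.
term1 = 9/100 = 0.09.
term2 = 0.5*ln(25/24.0) = 0.020411.
DB = 0.09 + 0.020411 = 0.1104

0.1104


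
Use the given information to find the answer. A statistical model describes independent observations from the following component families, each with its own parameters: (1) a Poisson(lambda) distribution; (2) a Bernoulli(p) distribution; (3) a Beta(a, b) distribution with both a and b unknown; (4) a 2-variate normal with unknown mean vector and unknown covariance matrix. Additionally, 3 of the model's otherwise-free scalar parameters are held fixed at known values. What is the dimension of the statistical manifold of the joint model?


The dimension of a statistical manifold equals the number of free
(independent) real parameters of the model. For a product of independent
blocks the parameter counts add.
- Poisson (lambda): 1.
- Bernoulli (p): 1.
- Beta (a, b): 2.
- 2-variate normal: 2 (mean) + 2*3/2 = 3 (symmetric covariance) = 5.
Total = 1 + 1 + 2 + 5 = 9.
3 parameter(s) fixed at known values: 9 - 3 = 6.
Dimension = 6

6


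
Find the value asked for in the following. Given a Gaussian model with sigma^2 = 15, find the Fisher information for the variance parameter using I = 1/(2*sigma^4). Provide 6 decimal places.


Fisher information for variance: I(sigma^2) = 1/(2*sigma^4).
sigma^2 = 15, so sigma^4 = 225.
I = 1/(2*225) = 1/450 = 0.002222

0.002222


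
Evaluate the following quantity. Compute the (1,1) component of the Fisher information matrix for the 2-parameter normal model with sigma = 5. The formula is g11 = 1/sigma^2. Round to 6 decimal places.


For the 2-parameter normal family, the Fisher metric has:
  g11 = 1/sigma^2, g22 = 2/sigma^2.
sigma = 5, sigma^2 = 25.
g11 = 0.040000

0.040000


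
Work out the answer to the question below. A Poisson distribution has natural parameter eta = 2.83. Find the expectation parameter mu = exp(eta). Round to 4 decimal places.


Expectation parameter for Poisson exponential family:
mu = exp(eta).
eta = 2.83.
mu = exp(2.83) = 16.9455

16.9455


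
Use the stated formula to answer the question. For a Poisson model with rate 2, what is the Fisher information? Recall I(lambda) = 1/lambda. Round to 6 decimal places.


Fisher information for Poisson: I(lambda) = 1/lambda.
lambda = 2.
I(lambda) = 1/2 = 0.500000

0.500000


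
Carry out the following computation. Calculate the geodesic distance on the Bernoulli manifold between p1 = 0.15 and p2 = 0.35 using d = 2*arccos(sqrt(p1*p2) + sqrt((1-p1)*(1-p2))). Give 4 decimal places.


Geodesic distance on Bernoulli manifold:
d(p1,p2) = 2*arccos(sqrt(p1*p2) + sqrt((1-p1)*(1-p2))).
sqrt(p1*p2) = sqrt(0.15*0.35) = 0.229129.
sqrt((1-p1)*(1-p2)) = sqrt(0.85*0.65) = 0.743303.
arg = 0.229129 + 0.743303 = 0.972432.
d = 2*arccos(0.972432) = 0.4707

0.4707


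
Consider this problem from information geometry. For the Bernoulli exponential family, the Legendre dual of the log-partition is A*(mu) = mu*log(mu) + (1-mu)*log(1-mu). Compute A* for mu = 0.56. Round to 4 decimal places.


Legendre transform for Bernoulli:
A*(mu) = mu*log(mu) + (1-mu)*log(1-mu).
mu = 0.56, 1-mu = 0.44.
mu*log(mu) = 0.56*log(0.56) = -0.324698.
(1-mu)*log(1-mu) = 0.44*log(0.44) = -0.361231.
A* = -0.324698 + -0.361231 = -0.6859

-0.6859
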